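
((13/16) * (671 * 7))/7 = 8723/16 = 545.19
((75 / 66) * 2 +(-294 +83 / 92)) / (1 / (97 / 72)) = -9516185 / 24288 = -391.81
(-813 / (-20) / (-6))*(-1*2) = 271 / 20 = 13.55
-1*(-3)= 3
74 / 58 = 37 / 29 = 1.28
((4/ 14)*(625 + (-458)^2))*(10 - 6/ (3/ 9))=-3366224/ 7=-480889.14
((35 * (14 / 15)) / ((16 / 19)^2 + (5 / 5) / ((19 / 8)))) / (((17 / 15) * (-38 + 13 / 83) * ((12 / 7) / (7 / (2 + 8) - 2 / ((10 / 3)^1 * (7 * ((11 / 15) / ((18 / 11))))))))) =-6326417783 / 31633237152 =-0.20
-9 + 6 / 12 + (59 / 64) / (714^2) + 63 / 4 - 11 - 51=-1786325125 / 32626944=-54.75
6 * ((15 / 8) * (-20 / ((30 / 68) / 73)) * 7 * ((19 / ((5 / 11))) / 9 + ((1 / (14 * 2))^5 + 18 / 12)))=-5905505495077 / 3687936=-1601303.68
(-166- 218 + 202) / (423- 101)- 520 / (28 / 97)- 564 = -380925 / 161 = -2365.99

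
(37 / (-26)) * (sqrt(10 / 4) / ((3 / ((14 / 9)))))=-259 * sqrt(10) / 702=-1.17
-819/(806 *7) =-9/62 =-0.15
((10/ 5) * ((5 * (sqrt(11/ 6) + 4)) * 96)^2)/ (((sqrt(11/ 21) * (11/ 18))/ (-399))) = -59018803200 * sqrt(231)/ 121 - 13237862400 * sqrt(14)/ 11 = -11916158272.17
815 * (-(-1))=815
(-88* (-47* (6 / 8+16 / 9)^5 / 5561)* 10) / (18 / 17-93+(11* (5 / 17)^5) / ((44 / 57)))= -22904041184159730595 / 2742533283817498608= -8.35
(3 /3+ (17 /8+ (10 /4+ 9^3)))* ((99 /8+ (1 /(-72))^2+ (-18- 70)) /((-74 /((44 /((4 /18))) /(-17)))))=-2816016137 /322048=-8744.09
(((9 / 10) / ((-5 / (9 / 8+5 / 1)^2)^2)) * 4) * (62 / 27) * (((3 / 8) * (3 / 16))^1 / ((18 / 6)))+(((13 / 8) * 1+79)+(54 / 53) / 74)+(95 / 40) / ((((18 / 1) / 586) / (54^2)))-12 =7246477947281591 / 32129024000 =225543.05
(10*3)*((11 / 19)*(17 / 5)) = 1122 / 19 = 59.05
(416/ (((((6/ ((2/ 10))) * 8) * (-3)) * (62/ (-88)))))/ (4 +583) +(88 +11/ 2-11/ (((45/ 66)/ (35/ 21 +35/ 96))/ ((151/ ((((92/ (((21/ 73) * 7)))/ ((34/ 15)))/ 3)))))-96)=-6502701419275/ 8799195744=-739.01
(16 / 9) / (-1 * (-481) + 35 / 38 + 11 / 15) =3040 / 825339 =0.00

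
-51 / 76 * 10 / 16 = -255 / 608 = -0.42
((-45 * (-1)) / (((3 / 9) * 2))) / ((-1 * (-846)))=15 / 188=0.08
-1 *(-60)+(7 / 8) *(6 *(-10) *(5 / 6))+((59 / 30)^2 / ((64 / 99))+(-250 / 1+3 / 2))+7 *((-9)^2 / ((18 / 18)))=2180691 / 6400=340.73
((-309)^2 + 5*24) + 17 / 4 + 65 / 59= 22563099 / 236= 95606.35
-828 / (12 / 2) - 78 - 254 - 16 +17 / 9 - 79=-5068 / 9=-563.11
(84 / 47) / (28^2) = 3 / 1316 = 0.00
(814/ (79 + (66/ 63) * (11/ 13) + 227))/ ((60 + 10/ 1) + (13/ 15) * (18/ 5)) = 555555/ 15314984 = 0.04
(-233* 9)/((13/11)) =-23067/13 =-1774.38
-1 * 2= -2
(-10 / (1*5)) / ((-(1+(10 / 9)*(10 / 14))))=126 / 113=1.12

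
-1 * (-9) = 9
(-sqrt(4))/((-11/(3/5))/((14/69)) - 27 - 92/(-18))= 252/14143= 0.02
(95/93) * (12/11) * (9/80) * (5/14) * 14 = 0.63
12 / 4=3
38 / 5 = 7.60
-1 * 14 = -14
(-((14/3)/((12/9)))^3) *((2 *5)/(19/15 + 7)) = -25725/496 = -51.86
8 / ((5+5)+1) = 8 / 11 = 0.73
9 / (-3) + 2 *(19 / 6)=10 / 3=3.33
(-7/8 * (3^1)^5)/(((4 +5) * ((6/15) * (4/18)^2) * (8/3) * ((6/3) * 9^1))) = -25515/1024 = -24.92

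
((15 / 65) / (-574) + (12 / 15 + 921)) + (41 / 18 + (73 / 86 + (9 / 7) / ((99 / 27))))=20994356203 / 22689810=925.28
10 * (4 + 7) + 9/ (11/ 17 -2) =103.35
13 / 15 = 0.87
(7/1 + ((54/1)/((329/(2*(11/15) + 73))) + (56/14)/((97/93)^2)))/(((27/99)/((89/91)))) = 346989328411/4225440765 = 82.12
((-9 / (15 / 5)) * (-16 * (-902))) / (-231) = 1312 / 7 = 187.43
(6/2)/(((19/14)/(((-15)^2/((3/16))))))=50400/19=2652.63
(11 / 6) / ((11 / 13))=13 / 6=2.17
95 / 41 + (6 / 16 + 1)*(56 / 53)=3.77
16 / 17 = 0.94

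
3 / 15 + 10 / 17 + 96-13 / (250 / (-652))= 277721 / 2125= 130.69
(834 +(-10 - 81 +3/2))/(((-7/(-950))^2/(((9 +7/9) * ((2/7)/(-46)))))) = -59128190000/71001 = -832779.68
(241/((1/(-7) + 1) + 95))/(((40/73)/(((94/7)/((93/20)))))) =13.25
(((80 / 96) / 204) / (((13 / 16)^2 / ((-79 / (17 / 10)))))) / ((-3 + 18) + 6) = -126400 / 9230949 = -0.01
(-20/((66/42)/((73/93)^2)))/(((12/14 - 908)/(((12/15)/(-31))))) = -2088968/9364056075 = -0.00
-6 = -6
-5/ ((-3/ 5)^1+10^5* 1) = -25/ 499997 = -0.00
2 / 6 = 1 / 3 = 0.33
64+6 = 70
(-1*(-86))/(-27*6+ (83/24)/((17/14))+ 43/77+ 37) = -1350888/1909991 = -0.71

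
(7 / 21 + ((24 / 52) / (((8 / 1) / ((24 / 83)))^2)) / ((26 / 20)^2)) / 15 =15151333 / 681080985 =0.02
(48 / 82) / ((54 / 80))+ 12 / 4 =1427 / 369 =3.87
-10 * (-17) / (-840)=-17 / 84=-0.20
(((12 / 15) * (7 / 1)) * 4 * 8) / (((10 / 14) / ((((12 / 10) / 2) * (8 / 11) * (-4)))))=-602112 / 1375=-437.90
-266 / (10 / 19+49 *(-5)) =5054 / 4645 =1.09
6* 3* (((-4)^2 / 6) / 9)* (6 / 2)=16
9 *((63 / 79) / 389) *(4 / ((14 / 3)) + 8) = 5022 / 30731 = 0.16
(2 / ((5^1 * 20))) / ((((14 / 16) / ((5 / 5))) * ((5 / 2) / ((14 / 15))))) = 16 / 1875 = 0.01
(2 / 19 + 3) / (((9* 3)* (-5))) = -59 / 2565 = -0.02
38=38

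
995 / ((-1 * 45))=-199 / 9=-22.11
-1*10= -10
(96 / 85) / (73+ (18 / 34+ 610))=24 / 14525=0.00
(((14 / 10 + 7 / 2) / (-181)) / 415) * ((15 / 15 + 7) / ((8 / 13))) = -637 / 751150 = -0.00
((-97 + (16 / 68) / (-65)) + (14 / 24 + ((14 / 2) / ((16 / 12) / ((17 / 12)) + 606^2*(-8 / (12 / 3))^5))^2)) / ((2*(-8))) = 12756753896079574941533 / 2116858076085836328960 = 6.03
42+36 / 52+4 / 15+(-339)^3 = -7596844328 / 195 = -38958176.04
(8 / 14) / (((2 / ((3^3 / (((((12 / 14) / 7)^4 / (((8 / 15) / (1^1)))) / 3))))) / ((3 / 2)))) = 823543 / 10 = 82354.30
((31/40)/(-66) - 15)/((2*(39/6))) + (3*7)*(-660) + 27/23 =-10940514473/789360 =-13859.98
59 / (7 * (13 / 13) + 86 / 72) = 36 / 5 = 7.20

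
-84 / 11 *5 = -420 / 11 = -38.18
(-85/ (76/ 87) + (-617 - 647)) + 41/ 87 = -8997817/ 6612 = -1360.83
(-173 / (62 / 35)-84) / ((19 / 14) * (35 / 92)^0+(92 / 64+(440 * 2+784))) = -630728 / 5787111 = -0.11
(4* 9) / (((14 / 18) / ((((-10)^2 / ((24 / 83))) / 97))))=112050 / 679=165.02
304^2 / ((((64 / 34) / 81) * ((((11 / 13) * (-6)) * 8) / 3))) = -6462261 / 22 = -293739.14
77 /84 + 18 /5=271 /60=4.52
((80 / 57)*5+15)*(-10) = -12550 / 57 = -220.18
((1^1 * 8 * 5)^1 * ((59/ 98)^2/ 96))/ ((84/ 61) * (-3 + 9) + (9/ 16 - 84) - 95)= -1061705/ 1196353473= -0.00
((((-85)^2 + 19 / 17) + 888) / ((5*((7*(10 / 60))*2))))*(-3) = -248292 / 119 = -2086.49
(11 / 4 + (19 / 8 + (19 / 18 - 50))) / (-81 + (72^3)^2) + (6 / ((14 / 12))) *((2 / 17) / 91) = 722204101723337 / 108621508160280024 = 0.01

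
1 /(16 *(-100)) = -0.00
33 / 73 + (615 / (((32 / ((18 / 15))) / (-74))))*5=-4983081 / 584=-8532.67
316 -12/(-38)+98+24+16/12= 25060/57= 439.65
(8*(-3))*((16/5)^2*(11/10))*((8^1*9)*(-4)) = 9732096/125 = 77856.77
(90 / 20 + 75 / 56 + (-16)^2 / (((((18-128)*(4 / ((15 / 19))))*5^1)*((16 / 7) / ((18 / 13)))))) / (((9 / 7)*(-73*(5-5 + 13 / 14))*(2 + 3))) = -10266571 / 773529900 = -0.01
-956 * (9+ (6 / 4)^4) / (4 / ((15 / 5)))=-161325 / 16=-10082.81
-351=-351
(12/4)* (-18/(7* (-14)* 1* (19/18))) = 486/931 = 0.52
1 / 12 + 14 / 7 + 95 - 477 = -4559 / 12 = -379.92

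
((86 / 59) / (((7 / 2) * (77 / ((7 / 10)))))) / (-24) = -43 / 272580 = -0.00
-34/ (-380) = 0.09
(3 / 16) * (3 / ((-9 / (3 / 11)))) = -3 / 176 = -0.02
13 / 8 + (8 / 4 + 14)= 141 / 8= 17.62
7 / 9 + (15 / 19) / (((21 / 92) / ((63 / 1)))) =218.67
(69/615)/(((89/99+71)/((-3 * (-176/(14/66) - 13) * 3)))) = 120888207/10214330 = 11.84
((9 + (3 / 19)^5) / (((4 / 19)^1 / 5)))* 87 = 4847016645 / 260642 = 18596.45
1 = 1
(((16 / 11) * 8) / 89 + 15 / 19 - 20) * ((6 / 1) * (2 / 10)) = -2129418 / 93005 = -22.90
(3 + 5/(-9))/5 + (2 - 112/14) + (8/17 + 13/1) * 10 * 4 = 533.31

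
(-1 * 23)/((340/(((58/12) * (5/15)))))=-667/6120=-0.11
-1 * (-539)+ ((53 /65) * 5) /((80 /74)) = 282241 /520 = 542.77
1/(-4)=-1/4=-0.25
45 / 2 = 22.50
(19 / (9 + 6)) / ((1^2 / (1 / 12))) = 19 / 180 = 0.11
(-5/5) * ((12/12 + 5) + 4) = -10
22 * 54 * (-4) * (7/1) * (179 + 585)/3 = -8471232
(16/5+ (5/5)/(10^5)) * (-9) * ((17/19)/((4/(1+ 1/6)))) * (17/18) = -215787341/30400000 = -7.10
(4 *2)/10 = 4/5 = 0.80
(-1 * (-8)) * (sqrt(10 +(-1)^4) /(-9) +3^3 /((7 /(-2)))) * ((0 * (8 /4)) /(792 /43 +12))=0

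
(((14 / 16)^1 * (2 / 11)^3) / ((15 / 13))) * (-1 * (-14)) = 1274 / 19965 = 0.06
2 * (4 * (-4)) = -32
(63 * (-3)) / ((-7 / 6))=162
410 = 410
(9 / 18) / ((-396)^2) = 1 / 313632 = 0.00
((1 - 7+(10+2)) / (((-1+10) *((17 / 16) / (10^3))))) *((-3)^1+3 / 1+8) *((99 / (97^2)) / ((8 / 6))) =6336000 / 159953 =39.61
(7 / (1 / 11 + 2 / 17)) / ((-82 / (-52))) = 21.28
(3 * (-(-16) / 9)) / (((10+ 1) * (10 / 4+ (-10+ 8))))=32 / 33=0.97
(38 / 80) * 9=171 / 40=4.28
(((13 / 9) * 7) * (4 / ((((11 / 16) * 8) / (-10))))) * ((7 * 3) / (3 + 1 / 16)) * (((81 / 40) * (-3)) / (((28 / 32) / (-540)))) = -1890476.88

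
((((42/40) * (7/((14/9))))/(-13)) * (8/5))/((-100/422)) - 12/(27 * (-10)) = 2.50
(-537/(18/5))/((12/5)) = -4475/72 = -62.15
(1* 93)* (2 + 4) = 558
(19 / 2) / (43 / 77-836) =-1463 / 128658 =-0.01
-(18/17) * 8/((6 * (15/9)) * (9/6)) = -48/85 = -0.56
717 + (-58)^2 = 4081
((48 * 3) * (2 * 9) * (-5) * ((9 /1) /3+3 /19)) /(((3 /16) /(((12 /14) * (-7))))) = 1309642.11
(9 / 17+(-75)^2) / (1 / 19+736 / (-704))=-39975012 / 7055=-5666.20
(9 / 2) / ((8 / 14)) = 63 / 8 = 7.88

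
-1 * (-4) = 4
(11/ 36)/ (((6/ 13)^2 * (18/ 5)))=9295/ 23328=0.40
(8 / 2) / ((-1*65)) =-4 / 65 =-0.06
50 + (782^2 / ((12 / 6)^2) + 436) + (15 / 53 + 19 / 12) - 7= 97538147 / 636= 153361.87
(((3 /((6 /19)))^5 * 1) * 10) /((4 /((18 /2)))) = 111424455 /64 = 1741007.11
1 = 1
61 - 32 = 29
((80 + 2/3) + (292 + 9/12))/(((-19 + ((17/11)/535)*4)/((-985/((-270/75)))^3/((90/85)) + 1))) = -53553647964204419185/140769036864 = -380436274.60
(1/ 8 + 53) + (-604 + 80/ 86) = -549.94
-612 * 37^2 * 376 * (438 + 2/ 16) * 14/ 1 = -1932274338120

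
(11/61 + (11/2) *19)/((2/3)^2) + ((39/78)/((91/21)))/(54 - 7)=70228461/298168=235.53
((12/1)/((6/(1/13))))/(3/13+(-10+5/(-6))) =-12/827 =-0.01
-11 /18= -0.61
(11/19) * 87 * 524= 26393.05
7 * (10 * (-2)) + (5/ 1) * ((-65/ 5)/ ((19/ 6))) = -3050/ 19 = -160.53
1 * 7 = 7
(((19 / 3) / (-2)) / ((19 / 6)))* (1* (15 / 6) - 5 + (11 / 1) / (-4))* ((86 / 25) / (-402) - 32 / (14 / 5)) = -402301 / 6700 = -60.04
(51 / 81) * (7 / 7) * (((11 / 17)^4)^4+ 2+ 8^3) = 25011898573822633971395 / 77285422390765026411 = 323.63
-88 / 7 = -12.57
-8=-8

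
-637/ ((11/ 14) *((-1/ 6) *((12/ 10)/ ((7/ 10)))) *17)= 31213/ 187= 166.91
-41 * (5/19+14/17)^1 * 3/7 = -43173/2261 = -19.09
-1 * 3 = -3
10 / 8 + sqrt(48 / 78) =2 * sqrt(26) / 13 + 5 / 4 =2.03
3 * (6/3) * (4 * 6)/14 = 72/7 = 10.29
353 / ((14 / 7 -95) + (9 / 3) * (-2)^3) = -353 / 117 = -3.02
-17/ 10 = -1.70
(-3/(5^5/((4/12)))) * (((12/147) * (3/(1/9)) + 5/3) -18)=0.00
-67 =-67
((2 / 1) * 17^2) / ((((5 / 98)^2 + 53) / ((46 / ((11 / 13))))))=3319564976 / 5599407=592.84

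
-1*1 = -1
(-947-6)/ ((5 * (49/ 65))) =-12389/ 49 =-252.84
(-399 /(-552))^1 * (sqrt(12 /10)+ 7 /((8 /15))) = 10.28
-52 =-52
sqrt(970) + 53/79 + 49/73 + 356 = sqrt(970) + 2060792/5767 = 388.49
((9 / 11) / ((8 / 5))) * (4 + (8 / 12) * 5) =15 / 4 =3.75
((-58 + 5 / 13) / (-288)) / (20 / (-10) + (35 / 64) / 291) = -145306 / 1451307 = -0.10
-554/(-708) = 277/354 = 0.78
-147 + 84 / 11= -1533 / 11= -139.36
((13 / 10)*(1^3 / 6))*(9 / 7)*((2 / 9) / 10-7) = -2041 / 1050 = -1.94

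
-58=-58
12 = 12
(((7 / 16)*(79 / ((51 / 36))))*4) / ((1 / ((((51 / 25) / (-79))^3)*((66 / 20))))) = -5407479 / 975156250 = -0.01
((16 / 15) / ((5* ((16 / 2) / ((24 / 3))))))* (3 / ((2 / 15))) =24 / 5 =4.80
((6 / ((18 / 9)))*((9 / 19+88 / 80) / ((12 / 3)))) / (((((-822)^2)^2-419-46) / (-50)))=-1495 / 11565904640572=-0.00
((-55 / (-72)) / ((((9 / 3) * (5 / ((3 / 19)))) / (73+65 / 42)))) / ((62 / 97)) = 0.94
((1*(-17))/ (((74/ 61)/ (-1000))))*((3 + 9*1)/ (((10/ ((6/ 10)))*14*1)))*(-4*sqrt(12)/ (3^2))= -165920*sqrt(3)/ 259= -1109.58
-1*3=-3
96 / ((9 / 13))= 138.67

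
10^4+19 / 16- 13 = 159811 / 16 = 9988.19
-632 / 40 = -79 / 5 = -15.80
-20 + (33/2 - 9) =-25/2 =-12.50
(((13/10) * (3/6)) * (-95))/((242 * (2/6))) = -741/968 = -0.77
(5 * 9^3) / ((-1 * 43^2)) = -3645 / 1849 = -1.97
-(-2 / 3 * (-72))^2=-2304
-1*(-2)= 2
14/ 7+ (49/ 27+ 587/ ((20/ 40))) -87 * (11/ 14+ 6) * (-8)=1115227/ 189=5900.67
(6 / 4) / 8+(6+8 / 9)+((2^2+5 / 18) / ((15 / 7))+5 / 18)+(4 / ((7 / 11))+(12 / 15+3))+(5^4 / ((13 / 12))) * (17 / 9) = 43604075 / 39312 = 1109.18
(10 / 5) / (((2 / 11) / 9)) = 99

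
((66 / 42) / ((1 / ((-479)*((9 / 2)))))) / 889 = -47421 / 12446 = -3.81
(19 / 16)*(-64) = -76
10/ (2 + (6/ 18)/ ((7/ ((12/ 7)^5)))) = 588245/ 159121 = 3.70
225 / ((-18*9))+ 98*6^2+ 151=66197 / 18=3677.61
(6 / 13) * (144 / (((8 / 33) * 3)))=91.38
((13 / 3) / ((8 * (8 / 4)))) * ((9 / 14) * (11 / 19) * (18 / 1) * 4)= 3861 / 532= 7.26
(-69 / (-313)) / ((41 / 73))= 5037 / 12833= 0.39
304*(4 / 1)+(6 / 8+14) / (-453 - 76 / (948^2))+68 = 1283.97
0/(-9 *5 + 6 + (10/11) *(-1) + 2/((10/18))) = 0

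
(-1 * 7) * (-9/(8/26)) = 819/4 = 204.75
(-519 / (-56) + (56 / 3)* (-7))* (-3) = 20395 / 56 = 364.20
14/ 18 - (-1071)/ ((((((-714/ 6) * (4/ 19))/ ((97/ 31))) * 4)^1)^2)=480059897/ 263483136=1.82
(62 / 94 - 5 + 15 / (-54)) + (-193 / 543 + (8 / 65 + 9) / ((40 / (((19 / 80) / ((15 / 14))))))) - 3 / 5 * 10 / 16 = -210931149251 / 39812760000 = -5.30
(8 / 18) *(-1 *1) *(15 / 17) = -20 / 51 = -0.39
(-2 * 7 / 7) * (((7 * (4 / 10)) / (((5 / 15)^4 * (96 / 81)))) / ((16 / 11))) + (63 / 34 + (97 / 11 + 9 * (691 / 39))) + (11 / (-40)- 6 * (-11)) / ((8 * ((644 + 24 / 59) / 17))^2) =-836538018642436509 / 8995993836544000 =-92.99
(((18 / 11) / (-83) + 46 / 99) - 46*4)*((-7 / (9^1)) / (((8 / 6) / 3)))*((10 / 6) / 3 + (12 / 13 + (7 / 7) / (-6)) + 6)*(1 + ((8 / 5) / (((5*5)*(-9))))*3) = 828712320506 / 360520875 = 2298.65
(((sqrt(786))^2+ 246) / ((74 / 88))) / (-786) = -7568 / 4847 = -1.56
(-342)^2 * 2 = 233928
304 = 304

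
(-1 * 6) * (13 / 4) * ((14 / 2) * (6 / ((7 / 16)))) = -1872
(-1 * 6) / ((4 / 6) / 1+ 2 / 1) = -9 / 4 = -2.25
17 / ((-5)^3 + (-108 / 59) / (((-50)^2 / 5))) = -125375 / 921902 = -0.14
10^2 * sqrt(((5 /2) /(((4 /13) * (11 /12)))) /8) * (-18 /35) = -90 * sqrt(2145) /77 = -54.13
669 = 669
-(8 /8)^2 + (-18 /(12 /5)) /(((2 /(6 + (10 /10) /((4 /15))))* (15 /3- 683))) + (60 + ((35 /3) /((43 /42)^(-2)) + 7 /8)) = 49314347 /683424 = 72.16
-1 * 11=-11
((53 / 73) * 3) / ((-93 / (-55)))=2915 / 2263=1.29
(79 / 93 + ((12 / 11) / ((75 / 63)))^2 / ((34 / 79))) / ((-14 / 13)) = -4353002147 / 1673883750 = -2.60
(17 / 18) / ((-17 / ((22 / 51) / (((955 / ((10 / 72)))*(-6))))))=11 / 18936504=0.00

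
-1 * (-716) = 716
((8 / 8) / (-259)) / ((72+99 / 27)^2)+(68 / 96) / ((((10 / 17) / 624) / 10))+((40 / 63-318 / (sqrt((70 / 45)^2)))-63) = 870491660821 / 120114099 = 7247.21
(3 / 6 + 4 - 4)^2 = 1 / 4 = 0.25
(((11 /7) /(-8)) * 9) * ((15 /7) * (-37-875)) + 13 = 3467.90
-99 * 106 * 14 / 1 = -146916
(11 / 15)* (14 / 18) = 77 / 135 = 0.57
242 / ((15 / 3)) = 242 / 5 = 48.40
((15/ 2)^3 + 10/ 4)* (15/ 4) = 50925/ 32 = 1591.41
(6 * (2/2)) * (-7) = -42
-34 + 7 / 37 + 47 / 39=-47050 / 1443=-32.61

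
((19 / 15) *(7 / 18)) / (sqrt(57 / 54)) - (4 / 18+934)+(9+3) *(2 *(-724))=-164792 / 9+7 *sqrt(38) / 90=-18309.74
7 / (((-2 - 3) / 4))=-5.60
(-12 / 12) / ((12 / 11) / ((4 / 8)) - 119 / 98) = -154 / 149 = -1.03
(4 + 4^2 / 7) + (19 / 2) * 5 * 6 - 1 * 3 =2018 / 7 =288.29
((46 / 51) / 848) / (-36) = -23 / 778464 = -0.00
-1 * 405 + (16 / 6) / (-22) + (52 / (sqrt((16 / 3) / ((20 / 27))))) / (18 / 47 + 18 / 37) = -13369 / 33 + 22607 * sqrt(5) / 2268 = -382.83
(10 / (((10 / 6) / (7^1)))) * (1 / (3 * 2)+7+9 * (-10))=-3479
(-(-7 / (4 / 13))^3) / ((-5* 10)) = -753571 / 3200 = -235.49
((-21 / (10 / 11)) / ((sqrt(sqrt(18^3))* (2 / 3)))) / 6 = -77* 2^(1 / 4)* sqrt(3) / 240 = -0.66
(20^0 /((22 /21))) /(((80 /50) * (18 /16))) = 35 /66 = 0.53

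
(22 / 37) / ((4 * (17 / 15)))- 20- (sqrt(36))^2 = -70283 / 1258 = -55.87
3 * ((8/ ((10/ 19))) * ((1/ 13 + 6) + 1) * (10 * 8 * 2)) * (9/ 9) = 671232/ 13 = 51633.23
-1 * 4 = -4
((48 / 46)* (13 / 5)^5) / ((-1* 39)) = -228488 / 71875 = -3.18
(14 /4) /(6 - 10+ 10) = 7 /12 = 0.58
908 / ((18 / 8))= 3632 / 9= 403.56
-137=-137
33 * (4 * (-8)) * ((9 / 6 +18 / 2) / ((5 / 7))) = -77616 / 5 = -15523.20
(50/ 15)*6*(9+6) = 300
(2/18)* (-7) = -7/9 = -0.78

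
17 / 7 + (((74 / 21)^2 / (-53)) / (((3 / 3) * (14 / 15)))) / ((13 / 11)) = 1571221 / 708981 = 2.22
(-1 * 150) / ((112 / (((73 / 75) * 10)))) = -365 / 28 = -13.04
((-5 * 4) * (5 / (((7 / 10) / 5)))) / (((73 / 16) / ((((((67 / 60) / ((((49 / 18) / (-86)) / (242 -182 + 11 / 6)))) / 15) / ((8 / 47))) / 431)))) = 310.33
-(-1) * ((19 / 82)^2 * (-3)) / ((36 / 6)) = -361 / 13448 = -0.03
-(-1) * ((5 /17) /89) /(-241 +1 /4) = -0.00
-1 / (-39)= 1 / 39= 0.03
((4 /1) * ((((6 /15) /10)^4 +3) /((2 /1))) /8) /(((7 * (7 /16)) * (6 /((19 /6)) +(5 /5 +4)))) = 89062576 /2507421875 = 0.04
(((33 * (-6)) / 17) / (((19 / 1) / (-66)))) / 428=3267 / 34561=0.09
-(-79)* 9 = 711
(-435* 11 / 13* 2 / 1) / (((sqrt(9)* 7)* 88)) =-145 / 364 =-0.40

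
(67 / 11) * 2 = 134 / 11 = 12.18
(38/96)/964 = 19/46272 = 0.00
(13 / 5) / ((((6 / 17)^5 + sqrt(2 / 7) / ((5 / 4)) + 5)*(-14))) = -655915670168005 / 17549587010573614 + 52415841411674*sqrt(14) / 61423554537007649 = -0.03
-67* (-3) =201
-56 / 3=-18.67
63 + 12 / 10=321 / 5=64.20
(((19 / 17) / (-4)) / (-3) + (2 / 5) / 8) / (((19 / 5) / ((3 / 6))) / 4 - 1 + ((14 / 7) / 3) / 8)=146 / 1003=0.15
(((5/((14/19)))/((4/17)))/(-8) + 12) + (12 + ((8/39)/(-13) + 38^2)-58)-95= 1311.38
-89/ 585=-0.15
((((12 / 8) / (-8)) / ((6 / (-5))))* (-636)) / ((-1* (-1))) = -795 / 8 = -99.38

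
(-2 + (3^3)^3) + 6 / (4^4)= 2519171 / 128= 19681.02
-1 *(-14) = 14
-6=-6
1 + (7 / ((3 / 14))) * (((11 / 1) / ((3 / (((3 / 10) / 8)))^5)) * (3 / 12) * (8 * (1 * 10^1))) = 245760539 / 245760000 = 1.00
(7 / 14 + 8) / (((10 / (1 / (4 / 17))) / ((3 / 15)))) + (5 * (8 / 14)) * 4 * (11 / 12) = 94069 / 8400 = 11.20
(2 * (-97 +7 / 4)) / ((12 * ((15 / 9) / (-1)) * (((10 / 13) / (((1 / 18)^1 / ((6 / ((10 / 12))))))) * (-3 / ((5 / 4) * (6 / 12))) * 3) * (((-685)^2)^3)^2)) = -1651 / 2655786067032076182331906020750000000000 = -0.00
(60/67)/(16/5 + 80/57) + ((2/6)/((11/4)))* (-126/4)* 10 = -9182895/241736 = -37.99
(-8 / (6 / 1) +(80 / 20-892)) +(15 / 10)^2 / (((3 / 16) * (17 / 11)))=-44960 / 51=-881.57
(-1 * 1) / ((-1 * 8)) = 1 / 8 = 0.12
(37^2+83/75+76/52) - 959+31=432479/975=443.57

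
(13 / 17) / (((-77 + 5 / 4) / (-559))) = 29068 / 5151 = 5.64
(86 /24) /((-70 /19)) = -817 /840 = -0.97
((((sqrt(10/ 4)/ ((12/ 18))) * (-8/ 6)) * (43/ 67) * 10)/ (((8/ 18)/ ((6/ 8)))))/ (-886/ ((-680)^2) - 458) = 55921500 * sqrt(10)/ 2364877627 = 0.07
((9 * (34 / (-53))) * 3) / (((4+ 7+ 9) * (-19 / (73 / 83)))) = 33507 / 835810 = 0.04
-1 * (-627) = 627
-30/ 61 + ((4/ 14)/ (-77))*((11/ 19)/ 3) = -83912/ 170373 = -0.49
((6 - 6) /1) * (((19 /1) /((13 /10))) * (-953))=0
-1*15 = -15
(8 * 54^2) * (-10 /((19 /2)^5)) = -7464960 /2476099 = -3.01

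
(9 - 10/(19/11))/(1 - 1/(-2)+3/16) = 976/513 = 1.90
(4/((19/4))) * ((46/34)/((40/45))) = 414/323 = 1.28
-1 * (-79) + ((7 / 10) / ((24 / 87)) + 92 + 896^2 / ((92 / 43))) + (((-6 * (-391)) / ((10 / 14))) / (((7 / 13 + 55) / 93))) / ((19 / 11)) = 4777977889023 / 12620560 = 378586.84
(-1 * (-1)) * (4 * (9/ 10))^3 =5832/ 125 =46.66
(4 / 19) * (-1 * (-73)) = 292 / 19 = 15.37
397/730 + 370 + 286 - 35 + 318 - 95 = 616517/730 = 844.54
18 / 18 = 1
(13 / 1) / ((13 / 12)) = 12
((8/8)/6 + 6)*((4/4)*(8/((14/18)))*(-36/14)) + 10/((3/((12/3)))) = -22016/147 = -149.77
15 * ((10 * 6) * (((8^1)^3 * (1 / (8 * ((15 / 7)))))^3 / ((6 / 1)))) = 179830784 / 45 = 3996239.64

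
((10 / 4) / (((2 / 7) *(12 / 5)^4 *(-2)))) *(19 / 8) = -415625 / 1327104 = -0.31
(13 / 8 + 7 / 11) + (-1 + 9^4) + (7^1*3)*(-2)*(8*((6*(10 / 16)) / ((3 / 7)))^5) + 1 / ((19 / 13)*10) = -1152153658259 / 66880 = -17227177.90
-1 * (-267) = 267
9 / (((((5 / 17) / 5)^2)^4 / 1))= 62781816969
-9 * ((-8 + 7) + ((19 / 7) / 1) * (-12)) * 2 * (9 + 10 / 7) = 308790 / 49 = 6301.84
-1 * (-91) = 91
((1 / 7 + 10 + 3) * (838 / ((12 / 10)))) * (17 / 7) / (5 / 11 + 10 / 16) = 57667808 / 2793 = 20647.26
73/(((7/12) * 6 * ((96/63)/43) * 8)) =9417/128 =73.57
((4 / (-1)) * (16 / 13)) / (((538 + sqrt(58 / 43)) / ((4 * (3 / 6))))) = -1480576 / 80899221 + 64 * sqrt(2494) / 80899221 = -0.02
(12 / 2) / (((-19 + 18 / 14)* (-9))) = 7 / 186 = 0.04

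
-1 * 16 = -16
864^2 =746496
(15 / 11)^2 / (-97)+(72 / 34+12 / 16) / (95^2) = -27158757 / 1440599380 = -0.02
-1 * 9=-9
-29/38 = -0.76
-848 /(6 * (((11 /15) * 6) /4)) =-4240 /33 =-128.48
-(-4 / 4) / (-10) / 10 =-1 / 100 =-0.01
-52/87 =-0.60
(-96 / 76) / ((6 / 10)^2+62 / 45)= -5400 / 7429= -0.73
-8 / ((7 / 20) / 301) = -6880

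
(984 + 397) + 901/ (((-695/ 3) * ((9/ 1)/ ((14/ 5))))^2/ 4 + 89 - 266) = 149897010901/ 108541857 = 1381.01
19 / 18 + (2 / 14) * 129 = 2455 / 126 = 19.48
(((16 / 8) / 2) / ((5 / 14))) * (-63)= -882 / 5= -176.40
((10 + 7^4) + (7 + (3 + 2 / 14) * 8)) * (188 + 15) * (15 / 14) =3719685 / 7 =531383.57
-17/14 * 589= -10013/14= -715.21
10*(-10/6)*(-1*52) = 2600/3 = 866.67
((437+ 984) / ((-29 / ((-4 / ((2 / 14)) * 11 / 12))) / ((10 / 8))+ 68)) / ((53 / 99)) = 54161415 / 1405984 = 38.52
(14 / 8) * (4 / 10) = 0.70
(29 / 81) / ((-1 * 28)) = -29 / 2268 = -0.01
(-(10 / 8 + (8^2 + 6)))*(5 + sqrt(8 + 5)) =-1425 / 4 - 285*sqrt(13) / 4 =-613.15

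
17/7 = 2.43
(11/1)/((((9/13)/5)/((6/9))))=1430/27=52.96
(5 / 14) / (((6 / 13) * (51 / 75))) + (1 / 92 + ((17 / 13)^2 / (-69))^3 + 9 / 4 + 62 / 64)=26372005545315509 / 6038155953150048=4.37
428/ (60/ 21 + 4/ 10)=7490/ 57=131.40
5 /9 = 0.56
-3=-3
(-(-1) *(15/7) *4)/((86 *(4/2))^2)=15/51772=0.00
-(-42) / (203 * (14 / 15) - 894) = -315 / 5284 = -0.06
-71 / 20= -3.55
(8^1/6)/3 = 4/9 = 0.44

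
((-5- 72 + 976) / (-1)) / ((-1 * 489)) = 899 / 489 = 1.84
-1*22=-22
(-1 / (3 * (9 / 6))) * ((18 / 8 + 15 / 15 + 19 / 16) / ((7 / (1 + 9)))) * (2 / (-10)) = 71 / 252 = 0.28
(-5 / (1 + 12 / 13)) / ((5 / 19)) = -247 / 25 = -9.88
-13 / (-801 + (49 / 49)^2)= 13 / 800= 0.02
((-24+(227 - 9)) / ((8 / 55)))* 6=16005 / 2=8002.50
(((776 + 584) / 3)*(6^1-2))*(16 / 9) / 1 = 87040 / 27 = 3223.70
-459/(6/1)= -153/2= -76.50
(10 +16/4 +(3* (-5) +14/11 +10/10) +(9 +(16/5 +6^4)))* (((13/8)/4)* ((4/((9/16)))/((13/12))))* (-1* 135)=-5185512/11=-471410.18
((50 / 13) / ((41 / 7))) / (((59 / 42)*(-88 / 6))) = -11025 / 345917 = -0.03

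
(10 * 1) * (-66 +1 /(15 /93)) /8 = -299 /4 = -74.75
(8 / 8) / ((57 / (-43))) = -43 / 57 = -0.75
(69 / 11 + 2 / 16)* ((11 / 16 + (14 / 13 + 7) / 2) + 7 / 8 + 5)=1241415 / 18304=67.82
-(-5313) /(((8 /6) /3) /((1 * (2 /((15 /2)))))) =15939 /5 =3187.80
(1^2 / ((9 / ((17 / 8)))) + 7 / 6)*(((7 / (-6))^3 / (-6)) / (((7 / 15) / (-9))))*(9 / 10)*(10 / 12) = -24745 / 4608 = -5.37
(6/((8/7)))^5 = 3988.38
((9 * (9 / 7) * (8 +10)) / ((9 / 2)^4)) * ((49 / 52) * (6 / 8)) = 14 / 39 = 0.36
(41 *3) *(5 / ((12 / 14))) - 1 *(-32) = 1499 / 2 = 749.50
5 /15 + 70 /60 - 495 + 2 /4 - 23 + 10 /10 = -515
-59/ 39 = -1.51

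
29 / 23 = 1.26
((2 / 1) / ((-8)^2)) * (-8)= -1 / 4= -0.25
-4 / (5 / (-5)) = 4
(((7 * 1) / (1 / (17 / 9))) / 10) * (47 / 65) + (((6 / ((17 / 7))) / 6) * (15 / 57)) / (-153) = 10229471 / 10707450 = 0.96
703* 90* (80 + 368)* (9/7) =36443520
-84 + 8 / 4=-82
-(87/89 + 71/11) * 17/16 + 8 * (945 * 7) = 207203797/3916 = 52912.10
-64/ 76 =-16/ 19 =-0.84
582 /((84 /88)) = 609.71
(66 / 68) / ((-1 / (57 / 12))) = -627 / 136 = -4.61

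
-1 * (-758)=758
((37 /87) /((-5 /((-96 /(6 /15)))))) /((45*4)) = 148 /1305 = 0.11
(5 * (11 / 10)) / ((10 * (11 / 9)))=9 / 20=0.45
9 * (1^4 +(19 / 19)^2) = 18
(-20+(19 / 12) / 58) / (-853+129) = 0.03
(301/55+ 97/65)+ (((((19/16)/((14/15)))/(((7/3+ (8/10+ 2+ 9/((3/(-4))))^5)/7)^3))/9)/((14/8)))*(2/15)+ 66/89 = 92541048794204927051946551214531/12008012968779674954625146802316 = 7.71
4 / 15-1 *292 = -4376 / 15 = -291.73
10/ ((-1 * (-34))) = 5/ 17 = 0.29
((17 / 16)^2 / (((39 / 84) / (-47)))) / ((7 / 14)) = -95081 / 416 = -228.56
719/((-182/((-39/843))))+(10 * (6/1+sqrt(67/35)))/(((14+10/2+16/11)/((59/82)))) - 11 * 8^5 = -872065947163/2419410+649 * sqrt(2345)/64575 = -360445.22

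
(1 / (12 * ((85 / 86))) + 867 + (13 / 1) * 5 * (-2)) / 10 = 375913 / 5100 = 73.71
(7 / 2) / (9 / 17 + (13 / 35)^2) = 145775 / 27796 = 5.24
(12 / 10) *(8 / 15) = 16 / 25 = 0.64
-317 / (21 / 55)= -17435 / 21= -830.24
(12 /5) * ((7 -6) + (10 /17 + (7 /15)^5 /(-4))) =81726781 /21515625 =3.80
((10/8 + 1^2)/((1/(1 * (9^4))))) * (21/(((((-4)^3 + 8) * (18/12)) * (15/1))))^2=4.10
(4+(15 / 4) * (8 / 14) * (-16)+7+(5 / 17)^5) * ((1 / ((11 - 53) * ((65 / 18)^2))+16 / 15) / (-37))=7287869662016 / 10875998130725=0.67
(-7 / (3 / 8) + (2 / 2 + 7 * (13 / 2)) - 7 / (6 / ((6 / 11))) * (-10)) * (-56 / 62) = -31598 / 1023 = -30.89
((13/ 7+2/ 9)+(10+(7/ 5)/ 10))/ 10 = 38491/ 31500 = 1.22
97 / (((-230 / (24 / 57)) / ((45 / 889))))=-3492 / 388493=-0.01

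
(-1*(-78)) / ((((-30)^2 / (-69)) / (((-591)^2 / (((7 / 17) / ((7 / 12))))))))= -591798441 / 200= -2958992.20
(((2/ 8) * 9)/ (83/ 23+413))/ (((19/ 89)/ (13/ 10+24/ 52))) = 1406289/ 31556720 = 0.04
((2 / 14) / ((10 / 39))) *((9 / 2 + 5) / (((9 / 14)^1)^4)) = 338884 / 10935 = 30.99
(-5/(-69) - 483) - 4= -33598/69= -486.93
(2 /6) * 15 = 5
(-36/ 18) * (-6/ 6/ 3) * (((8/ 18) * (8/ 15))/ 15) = 64/ 6075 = 0.01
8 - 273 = -265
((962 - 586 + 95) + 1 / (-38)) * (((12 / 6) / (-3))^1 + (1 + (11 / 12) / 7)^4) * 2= 863694920297 / 945955584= 913.04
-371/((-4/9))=3339/4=834.75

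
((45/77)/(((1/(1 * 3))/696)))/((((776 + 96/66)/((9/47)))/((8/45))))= 18792/351701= 0.05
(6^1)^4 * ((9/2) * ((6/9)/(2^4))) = 243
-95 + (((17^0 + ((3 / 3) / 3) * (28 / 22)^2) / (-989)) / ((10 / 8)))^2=-165551274671 / 1742645025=-95.00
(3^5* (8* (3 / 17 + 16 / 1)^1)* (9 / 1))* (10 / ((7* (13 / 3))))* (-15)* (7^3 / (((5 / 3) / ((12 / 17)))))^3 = -4658711181555594240 / 1085773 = -4290686157747.15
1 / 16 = 0.06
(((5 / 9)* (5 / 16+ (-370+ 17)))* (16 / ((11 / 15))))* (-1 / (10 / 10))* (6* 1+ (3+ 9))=76950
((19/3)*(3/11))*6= 114/11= 10.36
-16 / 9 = -1.78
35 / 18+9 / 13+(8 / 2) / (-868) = 2.63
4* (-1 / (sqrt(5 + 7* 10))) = -4* sqrt(3) / 15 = -0.46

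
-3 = -3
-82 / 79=-1.04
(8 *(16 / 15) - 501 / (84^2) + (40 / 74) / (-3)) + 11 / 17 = 22016571 / 2465680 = 8.93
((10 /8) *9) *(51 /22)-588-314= -77081 /88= -875.92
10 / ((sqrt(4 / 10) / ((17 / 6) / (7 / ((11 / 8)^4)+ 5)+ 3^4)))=248805595*sqrt(10) / 611262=1287.16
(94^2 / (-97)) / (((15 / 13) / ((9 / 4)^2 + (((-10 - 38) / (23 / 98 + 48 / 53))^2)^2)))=-591713158462978116478457583 / 2387638980180419540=-247823545.93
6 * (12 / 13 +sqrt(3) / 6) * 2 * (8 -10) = -288 / 13 -4 * sqrt(3) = -29.08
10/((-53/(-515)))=5150/53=97.17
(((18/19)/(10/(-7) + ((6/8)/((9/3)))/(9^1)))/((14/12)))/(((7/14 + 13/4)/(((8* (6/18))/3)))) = -4608/33535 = -0.14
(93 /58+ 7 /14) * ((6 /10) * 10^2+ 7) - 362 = -221.07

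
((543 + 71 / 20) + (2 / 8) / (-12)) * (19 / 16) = 2492173 / 3840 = 649.00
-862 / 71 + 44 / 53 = -42562 / 3763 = -11.31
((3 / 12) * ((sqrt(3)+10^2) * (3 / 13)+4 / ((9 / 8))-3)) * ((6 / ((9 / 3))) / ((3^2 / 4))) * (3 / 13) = 2 * sqrt(3) / 169+5530 / 4563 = 1.23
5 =5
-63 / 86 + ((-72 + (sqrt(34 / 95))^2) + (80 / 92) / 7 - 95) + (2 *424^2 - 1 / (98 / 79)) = 1654530001879 / 4603795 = 359383.94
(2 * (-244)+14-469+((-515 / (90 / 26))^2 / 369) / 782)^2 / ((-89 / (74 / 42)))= -17971764847897055291413 / 1021046633092524276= -17601.32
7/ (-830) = -7/ 830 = -0.01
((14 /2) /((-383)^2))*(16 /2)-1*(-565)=82879341 /146689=565.00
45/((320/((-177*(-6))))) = 4779/32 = 149.34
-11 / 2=-5.50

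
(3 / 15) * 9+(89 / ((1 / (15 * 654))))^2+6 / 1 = 3811430740539 / 5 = 762286148107.80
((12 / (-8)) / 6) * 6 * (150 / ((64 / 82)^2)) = -378225 / 1024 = -369.36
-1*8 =-8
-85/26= -3.27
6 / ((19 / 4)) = 24 / 19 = 1.26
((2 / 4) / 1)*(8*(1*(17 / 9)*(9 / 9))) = 68 / 9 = 7.56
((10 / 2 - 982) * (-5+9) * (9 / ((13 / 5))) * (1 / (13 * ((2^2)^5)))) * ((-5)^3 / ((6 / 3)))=5495625 / 86528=63.51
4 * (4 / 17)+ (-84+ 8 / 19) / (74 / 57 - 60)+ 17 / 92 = 6671601 / 2616572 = 2.55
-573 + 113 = -460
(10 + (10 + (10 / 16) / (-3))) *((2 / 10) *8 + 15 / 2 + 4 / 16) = 17765 / 96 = 185.05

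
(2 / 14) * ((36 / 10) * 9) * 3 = 486 / 35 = 13.89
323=323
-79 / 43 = -1.84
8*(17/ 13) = 136/ 13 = 10.46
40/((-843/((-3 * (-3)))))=-120/281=-0.43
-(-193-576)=769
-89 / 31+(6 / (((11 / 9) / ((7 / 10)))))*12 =65413 / 1705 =38.37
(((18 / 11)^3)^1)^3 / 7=198359290368 / 16505633837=12.02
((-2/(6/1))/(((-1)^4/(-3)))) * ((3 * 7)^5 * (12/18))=2722734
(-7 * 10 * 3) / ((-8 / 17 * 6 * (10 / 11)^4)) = 108.89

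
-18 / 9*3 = -6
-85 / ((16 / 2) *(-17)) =0.62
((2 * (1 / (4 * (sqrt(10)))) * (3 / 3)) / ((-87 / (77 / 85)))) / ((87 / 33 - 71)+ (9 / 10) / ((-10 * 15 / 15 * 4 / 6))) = 1694 * sqrt(10) / 222880863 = 0.00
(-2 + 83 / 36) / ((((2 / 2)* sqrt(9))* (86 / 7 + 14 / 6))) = 77 / 11052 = 0.01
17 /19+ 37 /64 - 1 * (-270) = 330111 /1216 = 271.47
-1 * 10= -10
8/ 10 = 4/ 5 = 0.80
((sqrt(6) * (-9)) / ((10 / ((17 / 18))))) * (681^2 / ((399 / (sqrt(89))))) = -2627979 * sqrt(534) / 2660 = -22830.26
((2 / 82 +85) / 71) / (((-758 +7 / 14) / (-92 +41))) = 118524 / 1470055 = 0.08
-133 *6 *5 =-3990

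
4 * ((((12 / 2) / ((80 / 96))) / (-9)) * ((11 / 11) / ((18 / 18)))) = -16 / 5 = -3.20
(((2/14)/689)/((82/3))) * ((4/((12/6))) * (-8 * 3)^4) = 5.03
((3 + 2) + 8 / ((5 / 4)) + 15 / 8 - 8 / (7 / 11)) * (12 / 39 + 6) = 8077 / 1820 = 4.44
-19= -19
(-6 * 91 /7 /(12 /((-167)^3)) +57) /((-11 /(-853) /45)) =2324101700205 /22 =105640986372.95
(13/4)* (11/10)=143/40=3.58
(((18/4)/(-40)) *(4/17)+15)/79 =5091/26860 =0.19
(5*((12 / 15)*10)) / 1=40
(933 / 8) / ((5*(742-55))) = 311 / 9160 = 0.03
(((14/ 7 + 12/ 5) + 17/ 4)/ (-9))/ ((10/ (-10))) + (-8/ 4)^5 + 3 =-5047/ 180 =-28.04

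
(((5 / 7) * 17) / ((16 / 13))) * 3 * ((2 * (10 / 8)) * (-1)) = -16575 / 224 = -74.00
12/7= 1.71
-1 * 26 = -26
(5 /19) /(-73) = -5 /1387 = -0.00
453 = 453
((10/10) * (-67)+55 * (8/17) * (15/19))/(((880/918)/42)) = -8528247/4180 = -2040.25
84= 84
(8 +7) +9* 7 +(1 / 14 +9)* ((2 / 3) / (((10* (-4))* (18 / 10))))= 117809 / 1512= 77.92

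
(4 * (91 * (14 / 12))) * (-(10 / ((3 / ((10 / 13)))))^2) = -980000 / 351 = -2792.02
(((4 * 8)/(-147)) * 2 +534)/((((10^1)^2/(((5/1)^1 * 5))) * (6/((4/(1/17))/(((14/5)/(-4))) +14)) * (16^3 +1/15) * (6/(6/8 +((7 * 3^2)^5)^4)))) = -24601740456719385158726464453425368245041905/337188208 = -72961449638592892782082300000000000.00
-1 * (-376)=376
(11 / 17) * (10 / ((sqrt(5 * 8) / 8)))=44 * sqrt(10) / 17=8.18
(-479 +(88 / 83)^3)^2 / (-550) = -74640699366659001 / 179817205352950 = -415.09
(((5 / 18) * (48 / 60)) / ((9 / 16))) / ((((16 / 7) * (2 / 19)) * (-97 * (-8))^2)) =133 / 48776256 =0.00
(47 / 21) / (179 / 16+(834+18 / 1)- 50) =752 / 273231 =0.00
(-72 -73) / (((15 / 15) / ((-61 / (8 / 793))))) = 7014085 / 8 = 876760.62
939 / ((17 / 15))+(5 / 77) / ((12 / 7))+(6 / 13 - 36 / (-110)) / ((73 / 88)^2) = 644926356089 / 777287940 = 829.71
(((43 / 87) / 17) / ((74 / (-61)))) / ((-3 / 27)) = 7869 / 36482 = 0.22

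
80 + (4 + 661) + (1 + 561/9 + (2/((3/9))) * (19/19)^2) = 2443/3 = 814.33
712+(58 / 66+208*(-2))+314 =20159 / 33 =610.88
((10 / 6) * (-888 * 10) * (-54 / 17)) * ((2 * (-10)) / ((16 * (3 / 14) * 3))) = -1554000 / 17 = -91411.76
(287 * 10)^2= 8236900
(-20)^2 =400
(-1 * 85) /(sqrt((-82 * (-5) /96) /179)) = -68 * sqrt(110085) /41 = -550.29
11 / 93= 0.12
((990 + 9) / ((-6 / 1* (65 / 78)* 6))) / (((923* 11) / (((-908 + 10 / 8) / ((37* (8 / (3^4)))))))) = 0.81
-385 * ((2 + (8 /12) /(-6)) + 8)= -34265 /9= -3807.22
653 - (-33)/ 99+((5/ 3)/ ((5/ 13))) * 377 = 2287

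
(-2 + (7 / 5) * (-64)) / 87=-1.05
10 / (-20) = -1 / 2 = -0.50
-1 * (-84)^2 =-7056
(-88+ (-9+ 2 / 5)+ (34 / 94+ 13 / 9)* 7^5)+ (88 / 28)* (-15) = 447291067 / 14805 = 30212.16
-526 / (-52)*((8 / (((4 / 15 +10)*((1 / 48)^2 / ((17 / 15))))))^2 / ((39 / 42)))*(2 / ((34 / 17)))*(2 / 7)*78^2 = 78395217523.80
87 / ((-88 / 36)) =-783 / 22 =-35.59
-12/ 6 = -2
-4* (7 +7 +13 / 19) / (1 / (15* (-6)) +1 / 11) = -1104840 / 1501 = -736.07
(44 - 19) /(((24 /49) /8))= 1225 /3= 408.33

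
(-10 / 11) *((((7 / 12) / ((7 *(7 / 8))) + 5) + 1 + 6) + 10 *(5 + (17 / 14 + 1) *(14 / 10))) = -19550 / 231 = -84.63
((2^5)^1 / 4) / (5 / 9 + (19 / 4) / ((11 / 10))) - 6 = -4206 / 965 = -4.36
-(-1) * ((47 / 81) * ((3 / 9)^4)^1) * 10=470 / 6561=0.07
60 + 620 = 680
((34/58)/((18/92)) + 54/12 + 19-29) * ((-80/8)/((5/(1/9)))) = 1307/2349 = 0.56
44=44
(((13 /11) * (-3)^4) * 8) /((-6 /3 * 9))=-468 /11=-42.55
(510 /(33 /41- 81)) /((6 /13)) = -45305 /3288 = -13.78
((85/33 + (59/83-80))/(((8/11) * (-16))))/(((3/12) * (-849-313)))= -105059/4629408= -0.02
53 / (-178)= -53 / 178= -0.30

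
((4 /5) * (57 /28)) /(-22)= -57 /770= -0.07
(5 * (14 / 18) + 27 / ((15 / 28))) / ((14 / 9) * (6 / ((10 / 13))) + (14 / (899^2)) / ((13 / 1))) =3666807937 / 819515904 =4.47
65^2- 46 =4179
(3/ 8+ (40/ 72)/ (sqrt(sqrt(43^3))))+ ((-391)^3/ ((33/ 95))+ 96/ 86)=-1953495055351/ 11352+ 5 * 43^(1/ 4)/ 387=-172083778.63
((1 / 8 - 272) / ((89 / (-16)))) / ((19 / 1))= 4350 / 1691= 2.57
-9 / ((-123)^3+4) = 9 / 1860863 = 0.00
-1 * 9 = -9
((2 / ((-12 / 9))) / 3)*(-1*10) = 5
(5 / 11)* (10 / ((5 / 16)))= 160 / 11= 14.55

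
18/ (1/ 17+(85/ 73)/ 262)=1950852/ 6857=284.51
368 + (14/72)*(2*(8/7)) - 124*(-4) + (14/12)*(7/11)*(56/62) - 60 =805.12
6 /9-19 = -55 /3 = -18.33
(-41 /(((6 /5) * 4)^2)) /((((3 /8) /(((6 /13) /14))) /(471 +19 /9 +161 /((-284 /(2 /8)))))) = -4956529975 /66987648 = -73.99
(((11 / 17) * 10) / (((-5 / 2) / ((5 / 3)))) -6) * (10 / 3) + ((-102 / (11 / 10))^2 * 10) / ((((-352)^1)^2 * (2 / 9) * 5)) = -4839206815 / 143364672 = -33.75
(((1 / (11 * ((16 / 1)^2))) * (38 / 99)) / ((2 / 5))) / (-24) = -95 / 6690816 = -0.00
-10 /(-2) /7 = 5 /7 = 0.71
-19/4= -4.75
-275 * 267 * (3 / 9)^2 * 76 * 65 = -120906500 / 3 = -40302166.67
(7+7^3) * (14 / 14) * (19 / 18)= 369.44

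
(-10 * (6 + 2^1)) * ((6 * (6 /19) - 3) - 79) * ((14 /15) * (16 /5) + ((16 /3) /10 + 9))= 7622176 /95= 80233.43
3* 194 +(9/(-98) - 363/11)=53793/98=548.91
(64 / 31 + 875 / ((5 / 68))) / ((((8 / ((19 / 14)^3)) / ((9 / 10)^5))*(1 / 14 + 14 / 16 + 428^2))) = 37359181490931 / 3116488856600000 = 0.01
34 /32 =17 /16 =1.06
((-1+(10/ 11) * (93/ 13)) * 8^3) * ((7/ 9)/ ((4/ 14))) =9872128/ 1287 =7670.65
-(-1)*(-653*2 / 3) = -1306 / 3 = -435.33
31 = 31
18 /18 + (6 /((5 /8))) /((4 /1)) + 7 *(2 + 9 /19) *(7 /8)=14099 /760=18.55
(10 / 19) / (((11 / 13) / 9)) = 1170 / 209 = 5.60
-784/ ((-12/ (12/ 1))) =784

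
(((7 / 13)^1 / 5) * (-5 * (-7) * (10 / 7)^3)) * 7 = 1000 / 13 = 76.92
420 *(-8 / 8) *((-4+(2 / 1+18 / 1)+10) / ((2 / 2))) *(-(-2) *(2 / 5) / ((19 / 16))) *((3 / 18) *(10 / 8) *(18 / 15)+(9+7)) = -2271360 / 19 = -119545.26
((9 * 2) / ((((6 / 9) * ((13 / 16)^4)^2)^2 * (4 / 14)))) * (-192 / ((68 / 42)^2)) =-55350636184786227035111424 / 192305400053938974049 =-287826.74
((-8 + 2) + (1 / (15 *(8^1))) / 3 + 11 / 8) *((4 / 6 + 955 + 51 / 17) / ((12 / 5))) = -149552 / 81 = -1846.32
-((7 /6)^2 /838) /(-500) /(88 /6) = 49 /221232000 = 0.00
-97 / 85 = -1.14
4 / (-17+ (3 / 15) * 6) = -20 / 79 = -0.25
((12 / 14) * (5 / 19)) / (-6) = -0.04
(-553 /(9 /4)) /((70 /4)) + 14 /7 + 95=3733 /45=82.96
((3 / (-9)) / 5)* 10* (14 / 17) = -28 / 51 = -0.55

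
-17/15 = -1.13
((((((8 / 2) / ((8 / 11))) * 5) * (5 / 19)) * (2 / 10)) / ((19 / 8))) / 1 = 220 / 361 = 0.61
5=5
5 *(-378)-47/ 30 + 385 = -45197/ 30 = -1506.57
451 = 451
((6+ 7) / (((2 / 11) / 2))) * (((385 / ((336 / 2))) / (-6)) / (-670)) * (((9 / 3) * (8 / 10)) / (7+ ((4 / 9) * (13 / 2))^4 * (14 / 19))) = 65362869 / 19484342360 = 0.00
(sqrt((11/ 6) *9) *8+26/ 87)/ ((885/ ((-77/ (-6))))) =1001/ 230985+154 *sqrt(66)/ 2655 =0.48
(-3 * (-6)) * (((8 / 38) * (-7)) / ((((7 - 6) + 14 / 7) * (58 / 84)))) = -7056 / 551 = -12.81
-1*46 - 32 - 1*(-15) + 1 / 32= -2015 / 32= -62.97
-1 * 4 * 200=-800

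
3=3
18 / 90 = 1 / 5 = 0.20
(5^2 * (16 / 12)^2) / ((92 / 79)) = 38.16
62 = 62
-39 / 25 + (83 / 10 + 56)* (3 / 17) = 8319 / 850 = 9.79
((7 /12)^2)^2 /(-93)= -2401 /1928448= -0.00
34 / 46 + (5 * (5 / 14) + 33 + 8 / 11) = 128405 / 3542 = 36.25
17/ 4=4.25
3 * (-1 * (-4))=12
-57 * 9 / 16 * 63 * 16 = -32319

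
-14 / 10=-7 / 5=-1.40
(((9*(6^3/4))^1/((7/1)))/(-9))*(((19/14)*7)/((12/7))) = -42.75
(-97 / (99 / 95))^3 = -782503013375 / 970299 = -806455.55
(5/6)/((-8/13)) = -65/48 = -1.35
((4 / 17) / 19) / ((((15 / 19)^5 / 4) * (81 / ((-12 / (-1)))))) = 8340544 / 348553125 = 0.02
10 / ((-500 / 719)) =-719 / 50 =-14.38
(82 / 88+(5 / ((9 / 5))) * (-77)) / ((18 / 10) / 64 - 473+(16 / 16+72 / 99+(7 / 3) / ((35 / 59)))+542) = -6746480 / 2366139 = -2.85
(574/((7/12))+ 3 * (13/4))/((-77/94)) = -186825/154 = -1213.15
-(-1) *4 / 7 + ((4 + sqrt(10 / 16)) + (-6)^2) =sqrt(10) / 4 + 284 / 7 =41.36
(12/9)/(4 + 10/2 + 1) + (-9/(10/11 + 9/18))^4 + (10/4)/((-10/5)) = 92155341053/55411260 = 1663.12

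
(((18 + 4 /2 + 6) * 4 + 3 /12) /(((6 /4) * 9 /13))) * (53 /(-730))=-95771 /13140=-7.29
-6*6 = -36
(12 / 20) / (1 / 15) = 9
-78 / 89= -0.88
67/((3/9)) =201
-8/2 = -4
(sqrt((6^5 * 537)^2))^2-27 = 17436570706917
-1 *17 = -17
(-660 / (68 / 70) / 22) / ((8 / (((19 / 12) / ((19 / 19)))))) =-6.11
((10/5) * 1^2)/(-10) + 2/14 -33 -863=-31362/35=-896.06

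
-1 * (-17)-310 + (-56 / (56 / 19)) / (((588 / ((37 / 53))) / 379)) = -9397489 / 31164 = -301.55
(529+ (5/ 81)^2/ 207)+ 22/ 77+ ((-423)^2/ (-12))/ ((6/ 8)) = -183974599499/ 9506889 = -19351.71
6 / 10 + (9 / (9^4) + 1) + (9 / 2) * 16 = 268277 / 3645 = 73.60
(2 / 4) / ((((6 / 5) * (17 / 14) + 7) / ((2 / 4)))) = 35 / 1184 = 0.03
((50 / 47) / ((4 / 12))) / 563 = 150 / 26461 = 0.01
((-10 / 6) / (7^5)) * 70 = -50 / 7203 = -0.01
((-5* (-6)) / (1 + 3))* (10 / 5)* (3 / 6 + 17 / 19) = 795 / 38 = 20.92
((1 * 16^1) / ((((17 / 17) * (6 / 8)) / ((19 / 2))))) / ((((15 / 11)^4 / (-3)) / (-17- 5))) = 3868.41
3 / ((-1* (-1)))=3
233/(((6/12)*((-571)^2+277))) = 0.00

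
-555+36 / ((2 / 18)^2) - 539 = 1822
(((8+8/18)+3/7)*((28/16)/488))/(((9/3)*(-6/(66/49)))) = -6149/2582496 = -0.00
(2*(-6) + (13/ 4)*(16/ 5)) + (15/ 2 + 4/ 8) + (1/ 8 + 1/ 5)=269/ 40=6.72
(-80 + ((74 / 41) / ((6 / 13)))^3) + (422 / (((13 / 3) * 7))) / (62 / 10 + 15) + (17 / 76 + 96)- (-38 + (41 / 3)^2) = -49175984244535 / 682097077116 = -72.10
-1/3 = -0.33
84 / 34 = 42 / 17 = 2.47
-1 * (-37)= 37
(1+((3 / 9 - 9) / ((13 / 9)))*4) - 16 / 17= -407 / 17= -23.94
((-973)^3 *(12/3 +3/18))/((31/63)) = -483612841425/62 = -7800207119.76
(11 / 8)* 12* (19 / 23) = 13.63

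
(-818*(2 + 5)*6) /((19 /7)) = -240492 /19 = -12657.47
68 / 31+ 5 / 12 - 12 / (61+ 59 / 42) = 2357503 / 975012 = 2.42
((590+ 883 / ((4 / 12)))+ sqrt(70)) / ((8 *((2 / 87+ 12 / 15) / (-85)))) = -119762025 / 2864 - 36975 *sqrt(70) / 2864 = -41924.36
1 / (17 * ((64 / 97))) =97 / 1088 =0.09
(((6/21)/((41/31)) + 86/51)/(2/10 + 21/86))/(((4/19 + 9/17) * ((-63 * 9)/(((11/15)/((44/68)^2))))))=-13148660744/735413195979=-0.02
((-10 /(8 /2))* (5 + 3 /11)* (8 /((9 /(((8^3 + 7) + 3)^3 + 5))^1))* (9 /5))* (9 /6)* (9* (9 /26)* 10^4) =-1542064144140000 /11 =-140187649467272.73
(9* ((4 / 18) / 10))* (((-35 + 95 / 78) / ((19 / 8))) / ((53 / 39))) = -2108 / 1007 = -2.09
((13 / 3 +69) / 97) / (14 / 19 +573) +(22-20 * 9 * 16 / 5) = -159762694 / 288381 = -554.00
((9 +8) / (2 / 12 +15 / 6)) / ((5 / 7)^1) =8.92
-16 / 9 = -1.78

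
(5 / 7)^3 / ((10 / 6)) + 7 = 2476 / 343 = 7.22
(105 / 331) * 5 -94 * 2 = -61703 / 331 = -186.41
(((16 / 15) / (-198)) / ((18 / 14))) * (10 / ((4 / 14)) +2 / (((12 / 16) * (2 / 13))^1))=-8792 / 40095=-0.22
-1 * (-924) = 924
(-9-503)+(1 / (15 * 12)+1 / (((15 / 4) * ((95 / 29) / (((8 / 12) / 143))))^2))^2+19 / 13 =-1140872331833920730216342759 / 2234645353398285506250000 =-510.54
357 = 357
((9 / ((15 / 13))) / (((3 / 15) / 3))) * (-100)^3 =-117000000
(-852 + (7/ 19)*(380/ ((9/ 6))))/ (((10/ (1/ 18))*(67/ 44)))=-25036/ 9045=-2.77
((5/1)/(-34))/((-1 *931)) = 5/31654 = 0.00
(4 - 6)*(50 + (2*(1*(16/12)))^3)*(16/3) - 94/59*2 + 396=-1638200/4779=-342.79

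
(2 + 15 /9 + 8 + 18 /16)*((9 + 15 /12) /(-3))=-12587 /288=-43.70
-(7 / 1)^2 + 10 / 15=-145 / 3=-48.33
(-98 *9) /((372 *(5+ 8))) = -147 /806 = -0.18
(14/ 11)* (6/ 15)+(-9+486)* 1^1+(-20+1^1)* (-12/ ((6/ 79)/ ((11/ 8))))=1013157/ 220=4605.26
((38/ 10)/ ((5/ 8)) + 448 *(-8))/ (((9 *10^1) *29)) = -14908/ 10875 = -1.37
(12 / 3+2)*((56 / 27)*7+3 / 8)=3217 / 36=89.36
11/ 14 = 0.79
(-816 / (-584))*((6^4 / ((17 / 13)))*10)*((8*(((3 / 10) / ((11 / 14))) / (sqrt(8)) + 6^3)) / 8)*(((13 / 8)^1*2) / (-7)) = -1389591.51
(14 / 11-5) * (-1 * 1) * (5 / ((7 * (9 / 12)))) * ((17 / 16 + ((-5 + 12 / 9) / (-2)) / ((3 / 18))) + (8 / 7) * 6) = 434395 / 6468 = 67.16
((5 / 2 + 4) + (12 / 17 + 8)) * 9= 4653 / 34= 136.85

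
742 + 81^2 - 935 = 6368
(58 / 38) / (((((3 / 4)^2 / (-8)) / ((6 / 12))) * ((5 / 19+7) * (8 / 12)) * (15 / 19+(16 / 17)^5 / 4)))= -12517459312 / 5439668337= -2.30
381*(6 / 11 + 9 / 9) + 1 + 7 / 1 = 6565 / 11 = 596.82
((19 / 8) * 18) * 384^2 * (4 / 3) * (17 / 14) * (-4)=-285769728 / 7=-40824246.86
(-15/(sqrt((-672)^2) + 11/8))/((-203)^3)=120/45064555249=0.00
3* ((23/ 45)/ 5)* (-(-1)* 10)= 46/ 15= 3.07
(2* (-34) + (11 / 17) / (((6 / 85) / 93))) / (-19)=-1569 / 38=-41.29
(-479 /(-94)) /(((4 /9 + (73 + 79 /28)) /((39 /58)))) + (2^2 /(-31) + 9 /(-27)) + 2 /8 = -1631636347 /9744724884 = -0.17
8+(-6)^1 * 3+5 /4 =-35 /4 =-8.75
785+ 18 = 803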